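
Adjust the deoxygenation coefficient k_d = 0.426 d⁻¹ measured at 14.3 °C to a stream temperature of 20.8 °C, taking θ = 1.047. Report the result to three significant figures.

k_d ≈ 0.574 d⁻¹

k_d(T₂) = k_d(T₁) · θ^(T₂−T₁) = 0.426 × 1.047^(20.8−14.3)
= 0.426 × 1.047^6.50 = 0.426 × 1.348 = 0.5742 d⁻¹.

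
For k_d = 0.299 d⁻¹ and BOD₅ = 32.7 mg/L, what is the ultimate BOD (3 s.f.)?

BOD₅ = L₀(1 − e^(−5k_d)) ⇒ L₀ = BOD₅ / (1 − e^(−5×0.299))
= 32.7 / (1 − 0.2242) = 32.7 / 0.7758 = 42.15 mg/L.

L₀ ≈ 42.2 mg/L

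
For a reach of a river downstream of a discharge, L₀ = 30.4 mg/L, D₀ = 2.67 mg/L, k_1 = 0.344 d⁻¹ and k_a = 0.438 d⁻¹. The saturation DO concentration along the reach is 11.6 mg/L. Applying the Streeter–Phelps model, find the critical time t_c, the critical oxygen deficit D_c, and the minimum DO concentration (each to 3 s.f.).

t_c ≈ 2.31 d; D_c ≈ 10.8 mg/L; min DO ≈ 0.820 mg/L

With k_a/k_1 = 1.273 and 1 − D₀(k_a−k_1)/(k_1 L₀) = 0.9760,
t_c = ln(1.273 × 0.9760) / (0.438 − 0.344) = ln(1.243) / 0.09400 = 0.2173/0.09400 = 2.312 d.
L(t_c) = L₀ e^(−k_1 t_c) = 30.4 × 0.4515 = 13.73 mg/L, and at the critical point k_a D_c = k_1 L, so D_c = (0.344/0.438) × 13.73 = 10.78 mg/L.
Minimum DO = C_s − D_c = 11.6 − 10.78 = 0.8200 mg/L.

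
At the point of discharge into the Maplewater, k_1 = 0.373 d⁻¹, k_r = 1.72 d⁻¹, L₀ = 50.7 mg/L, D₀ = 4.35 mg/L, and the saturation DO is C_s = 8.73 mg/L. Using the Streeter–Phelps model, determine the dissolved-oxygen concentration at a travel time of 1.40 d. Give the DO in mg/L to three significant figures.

DO ≈ 1.27 mg/L

k_1 L₀/(k_r−k_1) = 0.373×50.7/(1.72−0.373) = 18.91/1.347 = 14.04 mg/L.
e^(−k_1 t) = e^(−0.373×1.400) = 0.5932; e^(−k_r t) = e^(−1.72×1.400) = 0.09000.
D = 14.04 × (0.5932 − 0.09000) + 4.35 × 0.09000 = 7.065 + 0.3915 = 7.456 mg/L.
DO = C_s − D = 8.73 − 7.456 = 1.274 mg/L.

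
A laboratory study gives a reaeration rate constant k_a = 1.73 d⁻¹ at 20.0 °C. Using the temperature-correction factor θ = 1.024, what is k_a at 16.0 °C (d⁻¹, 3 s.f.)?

k_a ≈ 1.57 d⁻¹

k_a(T₂) = k_a(T₁) · θ^(T₂−T₁) = 1.73 × 1.024^(16.0−20.0)
= 1.73 × 1.024^-4.00 = 1.73 × 0.9095 = 1.573 d⁻¹.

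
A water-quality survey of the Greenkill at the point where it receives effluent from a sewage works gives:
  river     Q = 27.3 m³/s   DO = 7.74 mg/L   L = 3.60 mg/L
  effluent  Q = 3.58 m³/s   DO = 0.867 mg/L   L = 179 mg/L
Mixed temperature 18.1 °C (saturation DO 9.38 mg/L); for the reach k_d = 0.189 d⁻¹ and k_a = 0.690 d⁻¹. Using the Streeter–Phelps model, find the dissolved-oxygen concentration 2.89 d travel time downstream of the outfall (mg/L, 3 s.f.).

Mixed DO = (27.3×7.74 + 3.58×0.867)/(27.3+3.58) = 214.4/30.88 = 6.943 mg/L.
Mixed L₀ = (27.3×3.60 + 3.58×179)/(30.88) = 739.1/30.88 = 23.93 mg/L.
Initial deficit D₀ = C_s − DO₀ = 9.38 − 6.943 = 2.437 mg/L.
D(2.89) = [0.189×23.93/(0.690−0.189)](e^(−0.189×2.89) − e^(−0.690×2.89)) + 2.437 e^(−0.690×2.89)
= 9.029 × (0.5791 − 0.1361) + 2.437 × 0.1361 = 4.332 mg/L.
DO = 9.38 − 4.332 = 5.048 mg/L.

DO ≈ 5.05 mg/L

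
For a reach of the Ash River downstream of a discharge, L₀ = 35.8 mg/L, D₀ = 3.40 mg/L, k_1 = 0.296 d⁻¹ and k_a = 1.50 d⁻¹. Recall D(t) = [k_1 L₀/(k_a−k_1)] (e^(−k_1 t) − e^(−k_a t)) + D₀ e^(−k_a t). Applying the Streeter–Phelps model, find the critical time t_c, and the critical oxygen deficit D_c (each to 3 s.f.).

t_c = [1/(k_a−k_1)] ln[(k_a/k_1)(1 − D₀(k_a−k_1)/(k_1 L₀))]
= [1/(1.50−0.296)] ln[(1.50/0.296)(1 − 3.40×1.204/(0.296×35.8))]
= (1/1.204) ln[5.068 × 0.6137] = 0.8306 × ln(3.110) = 0.8306 × 1.135 = 0.9424 d.
L(t_c) = L₀ e^(−k_1 t_c) = 35.8 × 0.7566 = 27.09 mg/L, and at the critical point k_a D_c = k_1 L, so D_c = (0.296/1.50) × 27.09 = 5.345 mg/L.

t_c ≈ 0.942 d; D_c ≈ 5.34 mg/L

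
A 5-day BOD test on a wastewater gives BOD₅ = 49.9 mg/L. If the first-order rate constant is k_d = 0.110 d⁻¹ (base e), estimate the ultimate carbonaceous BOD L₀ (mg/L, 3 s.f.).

L₀ ≈ 118 mg/L

BOD₅ = L₀(1 − e^(−5k_d)) ⇒ L₀ = BOD₅ / (1 − e^(−5×0.110))
= 49.9 / (1 − 0.5769) = 49.9 / 0.4231 = 118.0 mg/L.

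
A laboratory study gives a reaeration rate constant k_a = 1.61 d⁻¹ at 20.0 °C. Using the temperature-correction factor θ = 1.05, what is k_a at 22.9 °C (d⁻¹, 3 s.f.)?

k_a ≈ 1.85 d⁻¹

k_a(T₂) = k_a(T₁) · θ^(T₂−T₁) = 1.61 × 1.05^(22.9−20.0)
= 1.61 × 1.05^2.90 = 1.61 × 1.152 = 1.855 d⁻¹.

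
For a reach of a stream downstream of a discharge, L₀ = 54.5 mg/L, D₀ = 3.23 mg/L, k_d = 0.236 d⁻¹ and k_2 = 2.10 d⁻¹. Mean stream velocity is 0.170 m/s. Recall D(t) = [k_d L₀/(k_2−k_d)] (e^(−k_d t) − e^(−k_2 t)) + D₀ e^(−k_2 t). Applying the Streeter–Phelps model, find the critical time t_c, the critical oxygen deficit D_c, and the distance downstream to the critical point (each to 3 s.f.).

t_c ≈ 0.834 d; D_c ≈ 5.03 mg/L; x_c ≈ 12.2 km

At the critical point dD/dt = 0, so k_d L₀ e^(−k_d t) = k_2 D. Substituting D(t) from the Streeter–Phelps equation and solving for t gives
t_c = ln[(k_2/k_d)(1 − D₀(k_2−k_d)/(k_d L₀))] / (k_2−k_d).
Here k_2−k_d = 1.864 d⁻¹ and 1 − D₀(k_2−k_d)/(k_d L₀) = 1 − 3.23×1.864/(0.236×54.5) = 0.5319, so
t_c = ln(8.898 × 0.5319) / 1.864 = 1.555 / 1.864 = 0.8340 d.
L(t_c) = L₀ e^(−k_d t_c) = 54.5 × 0.8213 = 44.76 mg/L, and at the critical point k_2 D_c = k_d L, so D_c = (0.236/2.10) × 44.76 = 5.030 mg/L.
x_c = v t_c = 0.170 m/s × 0.8340 d × 86400 s/d = 12250 m ≈ 12.2 km.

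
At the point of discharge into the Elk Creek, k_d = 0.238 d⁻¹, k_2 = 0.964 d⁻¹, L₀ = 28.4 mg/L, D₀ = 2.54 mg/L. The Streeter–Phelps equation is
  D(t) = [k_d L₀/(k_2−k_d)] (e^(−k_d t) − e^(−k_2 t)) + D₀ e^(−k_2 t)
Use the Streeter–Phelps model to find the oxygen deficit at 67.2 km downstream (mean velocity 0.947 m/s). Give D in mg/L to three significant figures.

D ≈ 4.59 mg/L

Travel time t = x/v = 67.2 km / (0.947 m/s) = 67200 m / 0.947 m/s = 70960 s = 0.8213 d.
k_d L₀/(k_2−k_d) = 0.238×28.4/(0.964−0.238) = 6.759/0.7260 = 9.310 mg/L.
e^(−k_d t) = e^(−0.238×0.8213) = 0.8224; e^(−k_2 t) = e^(−0.964×0.8213) = 0.4531.
D = 9.310 × (0.8224 − 0.4531) + 2.54 × 0.4531 = 3.439 + 1.151 = 4.590 mg/L.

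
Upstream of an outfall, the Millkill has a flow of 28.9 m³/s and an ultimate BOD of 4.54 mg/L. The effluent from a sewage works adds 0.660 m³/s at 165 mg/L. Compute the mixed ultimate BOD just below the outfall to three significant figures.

8.12 mg/L

Flow-weighted mixing: C = (Q_r C_r + Q_w C_w)/(Q_r + Q_w)
= (28.9×4.54 + 0.660×165)/(28.9 + 0.660) = 240.1/29.56 = 8.123 mg/L.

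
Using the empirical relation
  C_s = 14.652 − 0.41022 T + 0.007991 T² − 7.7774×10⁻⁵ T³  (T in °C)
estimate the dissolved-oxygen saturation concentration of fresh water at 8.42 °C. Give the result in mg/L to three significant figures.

C_s ≈ 11.7 mg/L

C_s = 14.652 − 0.41022×8.42 + 0.007991×8.42² − 7.7774×10⁻⁵×8.42³ = 11.72 mg/L.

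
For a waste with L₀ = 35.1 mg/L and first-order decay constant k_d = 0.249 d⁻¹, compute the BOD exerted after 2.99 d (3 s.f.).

y ≈ 18.4 mg/L

y_t = L₀(1 − e^(−k_d t)) = 35.1 × (1 − e^(−0.249×2.99))
= 35.1 × (1 − 0.4750) = 35.1 × 0.5250 = 18.43 mg/L.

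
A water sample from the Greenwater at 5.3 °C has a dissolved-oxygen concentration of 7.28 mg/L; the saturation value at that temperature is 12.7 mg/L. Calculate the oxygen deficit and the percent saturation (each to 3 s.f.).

D ≈ 5.42 mg/L; 57.3 % saturation

D = C_s − C = 12.7 − 7.28 = 5.42 mg/L.
% saturation = 7.28/12.7 × 100 = 57.3 %.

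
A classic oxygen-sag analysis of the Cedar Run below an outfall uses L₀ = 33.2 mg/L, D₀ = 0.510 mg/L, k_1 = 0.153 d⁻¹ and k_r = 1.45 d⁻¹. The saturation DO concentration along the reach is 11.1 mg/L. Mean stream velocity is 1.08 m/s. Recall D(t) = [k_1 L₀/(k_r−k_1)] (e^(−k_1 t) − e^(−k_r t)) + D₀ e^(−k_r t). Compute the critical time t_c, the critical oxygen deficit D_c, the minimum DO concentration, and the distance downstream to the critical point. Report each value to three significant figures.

t_c ≈ 1.63 d; D_c ≈ 2.73 mg/L; min DO ≈ 8.37 mg/L; x_c ≈ 152 km

At the critical point dD/dt = 0, so k_1 L₀ e^(−k_1 t) = k_r D. Substituting D(t) from the Streeter–Phelps equation and solving for t gives
t_c = ln[(k_r/k_1)(1 − D₀(k_r−k_1)/(k_1 L₀))] / (k_r−k_1).
Here k_r−k_1 = 1.297 d⁻¹ and 1 − D₀(k_r−k_1)/(k_1 L₀) = 1 − 0.510×1.297/(0.153×33.2) = 0.8698, so
t_c = ln(9.477 × 0.8698) / 1.297 = 2.109 / 1.297 = 1.626 d.
D_c = (k_1/k_r) L₀ e^(−k_1 t_c) = (0.153/1.45) × 33.2 × e^(−0.153×1.626) = 0.1055 × 33.2 × 0.7797 = 2.731 mg/L.
Minimum DO = C_s − D_c = 11.1 − 2.731 = 8.369 mg/L.
x_c = v t_c = 1.08 m/s × 1.626 d × 86400 s/d = 151800 m ≈ 152 km.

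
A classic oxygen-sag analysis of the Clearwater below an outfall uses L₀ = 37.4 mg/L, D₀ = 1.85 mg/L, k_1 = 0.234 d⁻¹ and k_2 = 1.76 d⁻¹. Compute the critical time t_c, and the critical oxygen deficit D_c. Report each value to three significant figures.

t_c ≈ 1.07 d; D_c ≈ 3.87 mg/L

t_c = [1/(k_2−k_1)] ln[(k_2/k_1)(1 − D₀(k_2−k_1)/(k_1 L₀))]
= [1/(1.76−0.234)] ln[(1.76/0.234)(1 − 1.85×1.526/(0.234×37.4))]
= (1/1.526) ln[7.521 × 0.6774] = 0.6553 × ln(5.095) = 0.6553 × 1.628 = 1.067 d.
L(t_c) = L₀ e^(−k_1 t_c) = 37.4 × 0.7790 = 29.14 mg/L, and at the critical point k_2 D_c = k_1 L, so D_c = (0.234/1.76) × 29.14 = 3.874 mg/L.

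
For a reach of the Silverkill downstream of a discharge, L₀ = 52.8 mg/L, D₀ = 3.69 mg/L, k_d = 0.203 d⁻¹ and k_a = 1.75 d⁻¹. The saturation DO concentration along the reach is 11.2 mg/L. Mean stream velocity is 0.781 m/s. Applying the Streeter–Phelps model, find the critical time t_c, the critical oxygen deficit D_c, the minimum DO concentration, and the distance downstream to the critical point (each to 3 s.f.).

With k_a/k_d = 8.621 and 1 − D₀(k_a−k_d)/(k_d L₀) = 0.4674,
t_c = ln(8.621 × 0.4674) / (1.75 − 0.203) = ln(4.029) / 1.547 = 1.394/1.547 = 0.9009 d.
D_c = (k_d/k_a) L₀ e^(−k_d t_c) = (0.203/1.75) × 52.8 × e^(−0.203×0.9009) = 0.1160 × 52.8 × 0.8329 = 5.101 mg/L.
Minimum DO = C_s − D_c = 11.2 − 5.101 = 6.099 mg/L.
x_c = v t_c = 0.781 m/s × 0.9009 d × 86400 s/d = 60790 m ≈ 60.8 km.

t_c ≈ 0.901 d; D_c ≈ 5.10 mg/L; min DO ≈ 6.10 mg/L; x_c ≈ 60.8 km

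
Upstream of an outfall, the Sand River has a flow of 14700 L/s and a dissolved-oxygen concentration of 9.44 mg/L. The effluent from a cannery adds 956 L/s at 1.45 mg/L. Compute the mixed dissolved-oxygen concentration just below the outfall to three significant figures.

8.95 mg/L

Flow-weighted mixing: C = (Q_r C_r + Q_w C_w)/(Q_r + Q_w)
= (14700×9.44 + 956×1.45)/(14700 + 956) = 140200/15660 = 8.952 mg/L.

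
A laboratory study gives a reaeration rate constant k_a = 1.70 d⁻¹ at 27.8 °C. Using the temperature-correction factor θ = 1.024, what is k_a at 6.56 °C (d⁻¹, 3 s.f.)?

k_a ≈ 1.03 d⁻¹

k_a(T₂) = k_a(T₁) · θ^(T₂−T₁) = 1.70 × 1.024^(6.56−27.8)
= 1.70 × 1.024^-21.2 = 1.70 × 0.6043 = 1.027 d⁻¹.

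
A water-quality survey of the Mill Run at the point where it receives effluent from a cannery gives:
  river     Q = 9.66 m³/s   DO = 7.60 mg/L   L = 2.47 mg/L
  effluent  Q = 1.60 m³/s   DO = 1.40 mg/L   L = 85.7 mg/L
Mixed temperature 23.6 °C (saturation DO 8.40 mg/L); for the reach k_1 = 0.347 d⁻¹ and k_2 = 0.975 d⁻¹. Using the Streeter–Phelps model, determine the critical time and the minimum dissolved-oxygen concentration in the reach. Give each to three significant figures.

Mixed DO = (9.66×7.60 + 1.60×1.40)/(9.66+1.60) = 75.66/11.26 = 6.719 mg/L.
Mixed L₀ = (9.66×2.47 + 1.60×85.7)/(11.26) = 161.0/11.26 = 14.30 mg/L.
Initial deficit D₀ = C_s − DO₀ = 8.40 − 6.719 = 1.681 mg/L.
t_c = (1/0.6280) ln[(0.975/0.347)(1 − 1.681×0.6280/(0.347×14.30))] = 1.592 × ln(2.212) = 1.264 d.
D_c = (0.347/0.975) × 14.30 × e^(−0.347×1.264) = 0.3559 × 14.30 × 0.6449 = 3.281 mg/L.
Minimum DO = 8.40 − 3.281 = 5.119 mg/L.

t_c ≈ 1.26 d; minimum DO ≈ 5.12 mg/L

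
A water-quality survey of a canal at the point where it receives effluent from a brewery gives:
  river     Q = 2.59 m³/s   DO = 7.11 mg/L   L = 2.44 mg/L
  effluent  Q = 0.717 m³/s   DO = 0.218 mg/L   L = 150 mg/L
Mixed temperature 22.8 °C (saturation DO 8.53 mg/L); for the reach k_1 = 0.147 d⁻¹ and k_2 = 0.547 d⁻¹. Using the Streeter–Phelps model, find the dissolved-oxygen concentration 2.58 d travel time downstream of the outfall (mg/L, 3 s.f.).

Mixed DO = (2.59×7.11 + 0.717×0.218)/(2.59+0.717) = 18.57/3.307 = 5.616 mg/L.
Mixed L₀ = (2.59×2.44 + 0.717×150)/(3.307) = 113.9/3.307 = 34.43 mg/L.
Initial deficit D₀ = C_s − DO₀ = 8.53 − 5.616 = 2.914 mg/L.
D(2.58) = [0.147×34.43/(0.547−0.147)](e^(−0.147×2.58) − e^(−0.547×2.58)) + 2.914 e^(−0.547×2.58)
= 12.65 × (0.6844 − 0.2438) + 2.914 × 0.2438 = 6.285 mg/L.
DO = 8.53 − 6.285 = 2.245 mg/L.

DO ≈ 2.24 mg/L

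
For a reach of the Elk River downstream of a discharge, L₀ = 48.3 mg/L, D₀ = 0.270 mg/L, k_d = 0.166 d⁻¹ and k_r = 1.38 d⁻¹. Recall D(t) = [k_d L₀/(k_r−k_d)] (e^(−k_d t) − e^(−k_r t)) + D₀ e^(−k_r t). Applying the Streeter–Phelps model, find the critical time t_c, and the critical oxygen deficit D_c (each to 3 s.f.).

t_c = [1/(k_r−k_d)] ln[(k_r/k_d)(1 − D₀(k_r−k_d)/(k_d L₀))]
= [1/(1.38−0.166)] ln[(1.38/0.166)(1 − 0.270×1.214/(0.166×48.3))]
= (1/1.214) ln[8.313 × 0.9591] = 0.8237 × ln(7.973) = 0.8237 × 2.076 = 1.710 d.
L(t_c) = L₀ e^(−k_d t_c) = 48.3 × 0.7529 = 36.36 mg/L, and at the critical point k_r D_c = k_d L, so D_c = (0.166/1.38) × 36.36 = 4.374 mg/L.

t_c ≈ 1.71 d; D_c ≈ 4.37 mg/L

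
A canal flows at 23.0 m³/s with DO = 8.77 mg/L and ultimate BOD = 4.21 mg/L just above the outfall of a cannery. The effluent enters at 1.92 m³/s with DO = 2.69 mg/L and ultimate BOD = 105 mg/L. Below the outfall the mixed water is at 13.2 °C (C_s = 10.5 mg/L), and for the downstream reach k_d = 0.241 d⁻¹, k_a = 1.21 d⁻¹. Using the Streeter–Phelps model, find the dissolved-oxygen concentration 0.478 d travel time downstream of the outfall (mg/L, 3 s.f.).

Mixed DO = (23.0×8.77 + 1.92×2.69)/(23.0+1.92) = 206.9/24.92 = 8.302 mg/L.
Mixed L₀ = (23.0×4.21 + 1.92×105)/(24.92) = 298.4/24.92 = 11.98 mg/L.
Initial deficit D₀ = C_s − DO₀ = 10.5 − 8.302 = 2.198 mg/L.
D(0.478) = [0.241×11.98/(1.21−0.241)](e^(−0.241×0.478) − e^(−1.21×0.478)) + 2.198 e^(−1.21×0.478)
= 2.978 × (0.8912 − 0.5608) + 2.198 × 0.5608 = 2.217 mg/L.
DO = 10.5 − 2.217 = 8.283 mg/L.

DO ≈ 8.28 mg/L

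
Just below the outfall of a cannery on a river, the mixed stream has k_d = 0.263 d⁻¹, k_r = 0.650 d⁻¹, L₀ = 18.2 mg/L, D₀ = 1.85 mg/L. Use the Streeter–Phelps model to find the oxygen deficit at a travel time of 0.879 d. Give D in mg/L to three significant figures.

D ≈ 3.88 mg/L

k_d L₀/(k_r−k_d) = 0.263×18.2/(0.650−0.263) = 4.787/0.3870 = 12.37 mg/L.
e^(−k_d t) = e^(−0.263×0.8790) = 0.7936; e^(−k_r t) = e^(−0.650×0.8790) = 0.5648.
D = 12.37 × (0.7936 − 0.5648) + 1.85 × 0.5648 = 2.830 + 1.045 = 3.875 mg/L.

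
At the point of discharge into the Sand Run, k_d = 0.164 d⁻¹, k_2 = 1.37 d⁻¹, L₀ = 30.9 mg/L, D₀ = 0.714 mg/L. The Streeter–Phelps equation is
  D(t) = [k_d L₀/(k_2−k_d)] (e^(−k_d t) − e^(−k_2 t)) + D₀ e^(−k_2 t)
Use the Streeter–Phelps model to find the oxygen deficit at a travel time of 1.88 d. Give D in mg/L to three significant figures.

k_d L₀/(k_2−k_d) = 0.164×30.9/(1.37−0.164) = 5.068/1.206 = 4.202 mg/L.
e^(−k_d t) = e^(−0.164×1.880) = 0.7347; e^(−k_2 t) = e^(−1.37×1.880) = 0.07611.
D = 4.202 × (0.7347 − 0.07611) + 0.714 × 0.07611 = 2.767 + 0.05434 = 2.822 mg/L.

D ≈ 2.82 mg/L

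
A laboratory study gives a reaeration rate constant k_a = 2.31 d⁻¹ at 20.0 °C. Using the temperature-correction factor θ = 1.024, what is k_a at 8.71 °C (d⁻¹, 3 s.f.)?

k_a ≈ 1.77 d⁻¹

k_a(T₂) = k_a(T₁) · θ^(T₂−T₁) = 2.31 × 1.024^(8.71−20.0)
= 2.31 × 1.024^-11.3 = 2.31 × 0.7651 = 1.767 d⁻¹.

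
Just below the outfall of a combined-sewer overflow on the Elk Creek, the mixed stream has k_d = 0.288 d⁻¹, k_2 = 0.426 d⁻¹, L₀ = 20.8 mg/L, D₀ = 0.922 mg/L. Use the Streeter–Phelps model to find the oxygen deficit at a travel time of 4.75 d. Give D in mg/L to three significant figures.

D ≈ 5.44 mg/L

k_d L₀/(k_2−k_d) = 0.288×20.8/(0.426−0.288) = 5.990/0.1380 = 43.41 mg/L.
e^(−k_d t) = e^(−0.288×4.750) = 0.2546; e^(−k_2 t) = e^(−0.426×4.750) = 0.1322.
D = 43.41 × (0.2546 − 0.1322) + 0.922 × 0.1322 = 5.314 + 0.1219 = 5.436 mg/L.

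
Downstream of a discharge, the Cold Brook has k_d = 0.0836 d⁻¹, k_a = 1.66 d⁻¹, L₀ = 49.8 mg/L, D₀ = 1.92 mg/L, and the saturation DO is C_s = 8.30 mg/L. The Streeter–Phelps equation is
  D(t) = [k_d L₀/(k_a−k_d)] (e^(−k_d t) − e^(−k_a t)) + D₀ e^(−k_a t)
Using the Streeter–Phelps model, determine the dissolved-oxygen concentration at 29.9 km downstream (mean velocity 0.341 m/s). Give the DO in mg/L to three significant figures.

DO ≈ 6.01 mg/L

Travel time t = x/v = 29.9 km / (0.341 m/s) = 29900 m / 0.341 m/s = 87680 s = 1.015 d.
k_d L₀/(k_a−k_d) = 0.0836×49.8/(1.66−0.0836) = 4.163/1.576 = 2.641 mg/L.
e^(−k_d t) = e^(−0.0836×1.015) = 0.9187; e^(−k_a t) = e^(−1.66×1.015) = 0.1855.
D = 2.641 × (0.9187 − 0.1855) + 1.92 × 0.1855 = 1.936 + 0.3562 = 2.292 mg/L.
DO = C_s − D = 8.30 − 2.292 = 6.008 mg/L.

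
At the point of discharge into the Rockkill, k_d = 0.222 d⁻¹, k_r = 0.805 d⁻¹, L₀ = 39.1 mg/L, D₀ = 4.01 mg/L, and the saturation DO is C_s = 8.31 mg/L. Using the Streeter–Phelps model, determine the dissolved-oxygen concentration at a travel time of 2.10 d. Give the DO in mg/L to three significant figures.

DO ≈ 0.975 mg/L

k_d L₀/(k_r−k_d) = 0.222×39.1/(0.805−0.222) = 8.680/0.5830 = 14.89 mg/L.
e^(−k_d t) = e^(−0.222×2.100) = 0.6274; e^(−k_r t) = e^(−0.805×2.100) = 0.1844.
D = 14.89 × (0.6274 − 0.1844) + 4.01 × 0.1844 = 6.595 + 0.7396 = 7.335 mg/L.
DO = C_s − D = 8.31 − 7.335 = 0.9754 mg/L.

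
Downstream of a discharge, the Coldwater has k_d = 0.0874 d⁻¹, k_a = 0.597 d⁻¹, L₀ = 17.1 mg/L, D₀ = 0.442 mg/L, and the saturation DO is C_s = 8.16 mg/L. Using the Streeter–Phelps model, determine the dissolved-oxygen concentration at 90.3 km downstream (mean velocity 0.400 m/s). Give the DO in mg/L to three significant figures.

DO ≈ 6.35 mg/L

Travel time t = x/v = 90.3 km / (0.400 m/s) = 90300 m / 0.400 m/s = 225800 s = 2.613 d.
k_d L₀/(k_a−k_d) = 0.0874×17.1/(0.597−0.0874) = 1.495/0.5096 = 2.933 mg/L.
e^(−k_d t) = e^(−0.0874×2.613) = 0.7958; e^(−k_a t) = e^(−0.597×2.613) = 0.2102.
D = 2.933 × (0.7958 − 0.2102) + 0.442 × 0.2102 = 1.718 + 0.09289 = 1.811 mg/L.
DO = C_s − D = 8.16 − 1.811 = 6.349 mg/L.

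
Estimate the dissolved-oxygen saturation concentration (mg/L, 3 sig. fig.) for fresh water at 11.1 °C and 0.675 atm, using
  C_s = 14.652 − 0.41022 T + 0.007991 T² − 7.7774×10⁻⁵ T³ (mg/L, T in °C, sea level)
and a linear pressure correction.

At sea level: C_s = 14.652 − 0.41022×11.1 + 0.007991×11.1² − 7.7774×10⁻⁵×11.1³ = 10.98 mg/L.
Pressure correction: C_s' = 10.98 × 0.675 = 7.409 mg/L.

C_s ≈ 7.41 mg/L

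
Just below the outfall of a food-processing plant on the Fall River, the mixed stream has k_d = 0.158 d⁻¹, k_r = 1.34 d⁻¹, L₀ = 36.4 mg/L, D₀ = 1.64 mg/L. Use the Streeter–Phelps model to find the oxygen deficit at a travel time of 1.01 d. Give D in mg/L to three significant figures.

k_d L₀/(k_r−k_d) = 0.158×36.4/(1.34−0.158) = 5.751/1.182 = 4.866 mg/L.
e^(−k_d t) = e^(−0.158×1.010) = 0.8525; e^(−k_r t) = e^(−1.34×1.010) = 0.2584.
D = 4.866 × (0.8525 − 0.2584) + 1.64 × 0.2584 = 2.891 + 0.4237 = 3.315 mg/L.

D ≈ 3.31 mg/L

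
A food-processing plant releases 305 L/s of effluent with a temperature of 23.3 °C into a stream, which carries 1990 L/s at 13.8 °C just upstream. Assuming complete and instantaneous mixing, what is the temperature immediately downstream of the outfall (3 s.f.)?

Flow-weighted mixing: C = (Q_r C_r + Q_w C_w)/(Q_r + Q_w)
= (1990×13.8 + 305×23.3)/(1990 + 305) = 34570/2295 = 15.06 °C.

15.1 °C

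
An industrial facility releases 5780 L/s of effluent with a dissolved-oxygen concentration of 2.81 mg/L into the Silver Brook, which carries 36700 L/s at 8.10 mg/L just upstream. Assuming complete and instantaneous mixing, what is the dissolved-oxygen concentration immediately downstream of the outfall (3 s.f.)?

7.38 mg/L

Flow-weighted mixing: C = (Q_r C_r + Q_w C_w)/(Q_r + Q_w)
= (36700×8.10 + 5780×2.81)/(36700 + 5780) = 313500/42480 = 7.380 mg/L.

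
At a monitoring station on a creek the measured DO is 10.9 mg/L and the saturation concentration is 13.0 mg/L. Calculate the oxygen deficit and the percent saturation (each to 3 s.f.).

D = C_s − C = 13.0 − 10.9 = 2.10 mg/L.
% saturation = 10.9/13.0 × 100 = 83.8 %.

D ≈ 2.10 mg/L; 83.8 % saturation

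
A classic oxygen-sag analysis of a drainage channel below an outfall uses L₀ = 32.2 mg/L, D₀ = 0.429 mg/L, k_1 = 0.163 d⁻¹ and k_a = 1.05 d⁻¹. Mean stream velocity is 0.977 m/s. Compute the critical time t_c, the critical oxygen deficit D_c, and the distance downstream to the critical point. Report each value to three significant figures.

With k_a/k_1 = 6.442 and 1 − D₀(k_a−k_1)/(k_1 L₀) = 0.9275,
t_c = ln(6.442 × 0.9275) / (1.05 − 0.163) = ln(5.975) / 0.8870 = 1.788/0.8870 = 2.015 d.
D_c = (k_1/k_a) L₀ e^(−k_1 t_c) = (0.163/1.05) × 32.2 × e^(−0.163×2.015) = 0.1552 × 32.2 × 0.7200 = 3.599 mg/L.
x_c = v t_c = 0.977 m/s × 2.015 d × 86400 s/d = 170100 m ≈ 170 km.

t_c ≈ 2.02 d; D_c ≈ 3.60 mg/L; x_c ≈ 170 km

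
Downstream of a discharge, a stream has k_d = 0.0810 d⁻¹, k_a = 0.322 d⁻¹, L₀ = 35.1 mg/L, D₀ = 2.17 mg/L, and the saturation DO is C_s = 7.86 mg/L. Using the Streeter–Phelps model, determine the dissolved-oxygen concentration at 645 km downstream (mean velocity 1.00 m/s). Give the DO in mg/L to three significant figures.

DO ≈ 2.29 mg/L

Travel time t = x/v = 645 km / (1.00 m/s) = 645000 m / 1.00 m/s = 645000 s = 7.465 d.
k_d L₀/(k_a−k_d) = 0.0810×35.1/(0.322−0.0810) = 2.843/0.2410 = 11.80 mg/L.
e^(−k_d t) = e^(−0.0810×7.465) = 0.5462; e^(−k_a t) = e^(−0.322×7.465) = 0.09037.
D = 11.80 × (0.5462 − 0.09037) + 2.17 × 0.09037 = 5.378 + 0.1961 = 5.574 mg/L.
DO = C_s − D = 7.86 − 5.574 = 2.286 mg/L.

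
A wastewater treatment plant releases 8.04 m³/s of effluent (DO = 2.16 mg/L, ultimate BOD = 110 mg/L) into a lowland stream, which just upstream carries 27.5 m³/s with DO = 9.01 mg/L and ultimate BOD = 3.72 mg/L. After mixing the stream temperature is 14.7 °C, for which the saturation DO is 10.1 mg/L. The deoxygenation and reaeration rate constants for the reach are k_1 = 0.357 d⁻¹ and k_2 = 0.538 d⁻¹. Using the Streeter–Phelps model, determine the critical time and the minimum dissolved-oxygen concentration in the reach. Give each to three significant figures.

t_c ≈ 1.99 d; minimum DO ≈ 1.06 mg/L

Mixed DO = (27.5×9.01 + 8.04×2.16)/(27.5+8.04) = 265.1/35.54 = 7.460 mg/L.
Mixed L₀ = (27.5×3.72 + 8.04×110)/(35.54) = 986.7/35.54 = 27.76 mg/L.
Initial deficit D₀ = C_s − DO₀ = 10.1 − 7.460 = 2.640 mg/L.
t_c = (1/0.1810) ln[(0.538/0.357)(1 − 2.640×0.1810/(0.357×27.76))] = 5.525 × ln(1.434) = 1.993 d.
D_c = (0.357/0.538) × 27.76 × e^(−0.357×1.993) = 0.6636 × 27.76 × 0.4909 = 9.044 mg/L.
Minimum DO = 10.1 − 9.044 = 1.056 mg/L.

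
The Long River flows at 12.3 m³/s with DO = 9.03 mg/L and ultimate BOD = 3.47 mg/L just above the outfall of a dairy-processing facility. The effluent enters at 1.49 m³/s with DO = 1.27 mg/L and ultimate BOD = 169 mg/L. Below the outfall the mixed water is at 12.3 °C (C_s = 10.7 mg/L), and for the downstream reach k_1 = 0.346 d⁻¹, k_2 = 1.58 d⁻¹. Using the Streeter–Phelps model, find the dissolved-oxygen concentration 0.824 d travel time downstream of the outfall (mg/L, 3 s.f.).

DO ≈ 7.14 mg/L

Mixed DO = (12.3×9.03 + 1.49×1.27)/(12.3+1.49) = 113.0/13.79 = 8.192 mg/L.
Mixed L₀ = (12.3×3.47 + 1.49×169)/(13.79) = 294.5/13.79 = 21.36 mg/L.
Initial deficit D₀ = C_s − DO₀ = 10.7 − 8.192 = 2.508 mg/L.
D(0.824) = [0.346×21.36/(1.58−0.346)](e^(−0.346×0.824) − e^(−1.58×0.824)) + 2.508 e^(−1.58×0.824)
= 5.988 × (0.7519 − 0.2720) + 2.508 × 0.2720 = 3.556 mg/L.
DO = 10.7 − 3.556 = 7.144 mg/L.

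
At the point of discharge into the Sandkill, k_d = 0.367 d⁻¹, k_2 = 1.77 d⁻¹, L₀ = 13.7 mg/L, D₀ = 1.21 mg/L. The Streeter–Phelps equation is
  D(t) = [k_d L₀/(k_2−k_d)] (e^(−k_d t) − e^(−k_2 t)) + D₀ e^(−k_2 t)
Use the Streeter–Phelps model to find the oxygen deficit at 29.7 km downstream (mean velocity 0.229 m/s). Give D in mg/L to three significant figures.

Travel time t = x/v = 29.7 km / (0.229 m/s) = 29700 m / 0.229 m/s = 129700 s = 1.501 d.
k_d L₀/(k_2−k_d) = 0.367×13.7/(1.77−0.367) = 5.028/1.403 = 3.584 mg/L.
e^(−k_d t) = e^(−0.367×1.501) = 0.5764; e^(−k_2 t) = e^(−1.77×1.501) = 0.07016.
D = 3.584 × (0.5764 − 0.07016) + 1.21 × 0.07016 = 1.814 + 0.08490 = 1.899 mg/L.

D ≈ 1.90 mg/L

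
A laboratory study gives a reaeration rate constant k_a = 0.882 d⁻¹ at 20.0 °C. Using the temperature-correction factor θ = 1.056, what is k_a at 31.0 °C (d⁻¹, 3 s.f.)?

k_a ≈ 1.61 d⁻¹

k_a(T₂) = k_a(T₁) · θ^(T₂−T₁) = 0.882 × 1.056^(31.0−20.0)
= 0.882 × 1.056^11.0 = 0.882 × 1.821 = 1.606 d⁻¹.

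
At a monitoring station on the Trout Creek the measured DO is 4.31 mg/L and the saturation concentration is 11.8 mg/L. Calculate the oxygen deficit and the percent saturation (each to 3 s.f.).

D ≈ 7.49 mg/L; 36.5 % saturation

D = C_s − C = 11.8 − 4.31 = 7.49 mg/L.
% saturation = 4.31/11.8 × 100 = 36.5 %.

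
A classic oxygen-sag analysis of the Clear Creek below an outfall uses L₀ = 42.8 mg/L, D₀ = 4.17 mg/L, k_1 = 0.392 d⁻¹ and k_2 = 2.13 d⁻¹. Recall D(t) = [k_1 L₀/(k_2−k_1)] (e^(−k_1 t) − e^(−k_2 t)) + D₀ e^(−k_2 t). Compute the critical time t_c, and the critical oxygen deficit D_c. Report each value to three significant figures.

With k_2/k_1 = 5.434 and 1 − D₀(k_2−k_1)/(k_1 L₀) = 0.5680,
t_c = ln(5.434 × 0.5680) / (2.13 − 0.392) = ln(3.086) / 1.738 = 1.127/1.738 = 0.6485 d.
D_c = (k_1/k_2) L₀ e^(−k_1 t_c) = (0.392/2.13) × 42.8 × e^(−0.392×0.6485) = 0.1840 × 42.8 × 0.7755 = 6.109 mg/L.

t_c ≈ 0.648 d; D_c ≈ 6.11 mg/L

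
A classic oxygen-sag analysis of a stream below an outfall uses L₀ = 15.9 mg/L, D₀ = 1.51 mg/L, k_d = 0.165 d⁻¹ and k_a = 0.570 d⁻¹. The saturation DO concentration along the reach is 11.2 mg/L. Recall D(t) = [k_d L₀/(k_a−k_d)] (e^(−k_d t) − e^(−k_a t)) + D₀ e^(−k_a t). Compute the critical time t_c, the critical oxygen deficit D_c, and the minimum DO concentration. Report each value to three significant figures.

At the critical point dD/dt = 0, so k_d L₀ e^(−k_d t) = k_a D. Substituting D(t) from the Streeter–Phelps equation and solving for t gives
t_c = ln[(k_a/k_d)(1 − D₀(k_a−k_d)/(k_d L₀))] / (k_a−k_d).
Here k_a−k_d = 0.4050 d⁻¹ and 1 − D₀(k_a−k_d)/(k_d L₀) = 1 − 1.51×0.4050/(0.165×15.9) = 0.7669, so
t_c = ln(3.455 × 0.7669) / 0.4050 = 0.9743 / 0.4050 = 2.406 d.
L(t_c) = L₀ e^(−k_d t_c) = 15.9 × 0.6724 = 10.69 mg/L, and at the critical point k_a D_c = k_d L, so D_c = (0.165/0.570) × 10.69 = 3.095 mg/L.
Minimum DO = C_s − D_c = 11.2 − 3.095 = 8.105 mg/L.

t_c ≈ 2.41 d; D_c ≈ 3.09 mg/L; min DO ≈ 8.11 mg/L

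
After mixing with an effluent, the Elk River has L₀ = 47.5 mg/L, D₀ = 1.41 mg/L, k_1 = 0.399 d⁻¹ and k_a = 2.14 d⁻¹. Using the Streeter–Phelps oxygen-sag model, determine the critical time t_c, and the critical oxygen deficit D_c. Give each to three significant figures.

At the critical point dD/dt = 0, so k_1 L₀ e^(−k_1 t) = k_a D. Substituting D(t) from the Streeter–Phelps equation and solving for t gives
t_c = ln[(k_a/k_1)(1 − D₀(k_a−k_1)/(k_1 L₀))] / (k_a−k_1).
Here k_a−k_1 = 1.741 d⁻¹ and 1 − D₀(k_a−k_1)/(k_1 L₀) = 1 − 1.41×1.741/(0.399×47.5) = 0.8705, so
t_c = ln(5.363 × 0.8705) / 1.741 = 1.541 / 1.741 = 0.8851 d.
D_c = (k_1/k_a) L₀ e^(−k_1 t_c) = (0.399/2.14) × 47.5 × e^(−0.399×0.8851) = 0.1864 × 47.5 × 0.7025 = 6.221 mg/L.

t_c ≈ 0.885 d; D_c ≈ 6.22 mg/L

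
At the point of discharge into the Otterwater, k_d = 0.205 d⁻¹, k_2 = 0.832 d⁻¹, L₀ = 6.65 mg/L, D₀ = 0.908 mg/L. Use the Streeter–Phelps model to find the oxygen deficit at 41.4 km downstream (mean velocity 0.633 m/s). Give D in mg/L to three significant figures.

Travel time t = x/v = 41.4 km / (0.633 m/s) = 41400 m / 0.633 m/s = 65400 s = 0.7570 d.
k_d L₀/(k_2−k_d) = 0.205×6.65/(0.832−0.205) = 1.363/0.6270 = 2.174 mg/L.
e^(−k_d t) = e^(−0.205×0.7570) = 0.8563; e^(−k_2 t) = e^(−0.832×0.7570) = 0.5327.
D = 2.174 × (0.8563 − 0.5327) + 0.908 × 0.5327 = 0.7035 + 0.4837 = 1.187 mg/L.

D ≈ 1.19 mg/L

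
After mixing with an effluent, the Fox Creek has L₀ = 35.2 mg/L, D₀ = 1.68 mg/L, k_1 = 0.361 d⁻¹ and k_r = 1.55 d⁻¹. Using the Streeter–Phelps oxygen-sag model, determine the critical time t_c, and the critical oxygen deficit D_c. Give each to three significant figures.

t_c ≈ 1.08 d; D_c ≈ 5.55 mg/L

With k_r/k_1 = 4.294 and 1 − D₀(k_r−k_1)/(k_1 L₀) = 0.8428,
t_c = ln(4.294 × 0.8428) / (1.55 − 0.361) = ln(3.619) / 1.189 = 1.286/1.189 = 1.082 d.
D_c = (k_1/k_r) L₀ e^(−k_1 t_c) = (0.361/1.55) × 35.2 × e^(−0.361×1.082) = 0.2329 × 35.2 × 0.6767 = 5.548 mg/L.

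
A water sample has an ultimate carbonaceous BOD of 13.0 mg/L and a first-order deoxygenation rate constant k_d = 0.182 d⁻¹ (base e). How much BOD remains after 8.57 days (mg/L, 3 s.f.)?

L ≈ 2.73 mg/L

L_t = L₀ e^(−k_d t) = 13.0 × e^(−0.182×8.57) = 13.0 × 0.2102 = 2.732 mg/L.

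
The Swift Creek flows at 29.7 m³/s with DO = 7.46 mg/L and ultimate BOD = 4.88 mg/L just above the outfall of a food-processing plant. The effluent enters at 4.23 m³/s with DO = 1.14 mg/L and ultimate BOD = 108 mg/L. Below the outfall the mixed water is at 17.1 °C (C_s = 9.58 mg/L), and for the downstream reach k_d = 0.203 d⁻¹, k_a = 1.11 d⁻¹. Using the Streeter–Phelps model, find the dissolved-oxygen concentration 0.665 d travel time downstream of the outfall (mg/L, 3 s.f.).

Mixed DO = (29.7×7.46 + 4.23×1.14)/(29.7+4.23) = 226.4/33.93 = 6.672 mg/L.
Mixed L₀ = (29.7×4.88 + 4.23×108)/(33.93) = 601.8/33.93 = 17.74 mg/L.
Initial deficit D₀ = C_s − DO₀ = 9.58 − 6.672 = 2.908 mg/L.
D(0.665) = [0.203×17.74/(1.11−0.203)](e^(−0.203×0.665) − e^(−1.11×0.665)) + 2.908 e^(−1.11×0.665)
= 3.970 × (0.8737 − 0.4780) + 2.908 × 0.4780 = 2.961 mg/L.
DO = 9.58 − 2.961 = 6.619 mg/L.

DO ≈ 6.62 mg/L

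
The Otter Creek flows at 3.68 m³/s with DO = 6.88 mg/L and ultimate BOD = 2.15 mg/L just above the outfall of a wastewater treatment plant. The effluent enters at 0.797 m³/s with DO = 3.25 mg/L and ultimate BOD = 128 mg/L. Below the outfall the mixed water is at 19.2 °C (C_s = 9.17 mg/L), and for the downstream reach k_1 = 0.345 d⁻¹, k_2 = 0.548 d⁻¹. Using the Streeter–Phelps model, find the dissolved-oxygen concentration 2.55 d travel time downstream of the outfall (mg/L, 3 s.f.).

DO ≈ 1.45 mg/L

Mixed DO = (3.68×6.88 + 0.797×3.25)/(3.68+0.797) = 27.91/4.477 = 6.234 mg/L.
Mixed L₀ = (3.68×2.15 + 0.797×128)/(4.477) = 109.9/4.477 = 24.55 mg/L.
Initial deficit D₀ = C_s − DO₀ = 9.17 − 6.234 = 2.936 mg/L.
D(2.55) = [0.345×24.55/(0.548−0.345)](e^(−0.345×2.55) − e^(−0.548×2.55)) + 2.936 e^(−0.548×2.55)
= 41.73 × (0.4149 − 0.2472) + 2.936 × 0.2472 = 7.722 mg/L.
DO = 9.17 − 7.722 = 1.448 mg/L.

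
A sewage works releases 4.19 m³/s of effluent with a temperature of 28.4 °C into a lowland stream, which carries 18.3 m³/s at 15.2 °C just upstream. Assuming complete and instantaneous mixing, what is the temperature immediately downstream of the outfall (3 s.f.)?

17.7 °C

Flow-weighted mixing: C = (Q_r C_r + Q_w C_w)/(Q_r + Q_w)
= (18.3×15.2 + 4.19×28.4)/(18.3 + 4.19) = 397.2/22.49 = 17.66 °C.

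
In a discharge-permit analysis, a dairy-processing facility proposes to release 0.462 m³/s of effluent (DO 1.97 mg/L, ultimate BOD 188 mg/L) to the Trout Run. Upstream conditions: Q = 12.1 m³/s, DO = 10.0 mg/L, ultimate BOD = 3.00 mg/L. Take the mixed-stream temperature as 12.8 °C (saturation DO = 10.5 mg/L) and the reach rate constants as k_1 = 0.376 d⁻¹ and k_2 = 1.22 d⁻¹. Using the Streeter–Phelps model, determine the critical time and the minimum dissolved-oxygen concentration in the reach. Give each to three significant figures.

Mixed DO = (12.1×10.0 + 0.462×1.97)/(12.1+0.462) = 121.9/12.56 = 9.705 mg/L.
Mixed L₀ = (12.1×3.00 + 0.462×188)/(12.56) = 123.2/12.56 = 9.804 mg/L.
Initial deficit D₀ = C_s − DO₀ = 10.5 − 9.705 = 0.7953 mg/L.
t_c = (1/0.8440) ln[(1.22/0.376)(1 − 0.7953×0.8440/(0.376×9.804))] = 1.185 × ln(2.654) = 1.156 d.
D_c = (0.376/1.22) × 9.804 × e^(−0.376×1.156) = 0.3082 × 9.804 × 0.6474 = 1.956 mg/L.
Minimum DO = 10.5 − 1.956 = 8.544 mg/L.

t_c ≈ 1.16 d; minimum DO ≈ 8.54 mg/L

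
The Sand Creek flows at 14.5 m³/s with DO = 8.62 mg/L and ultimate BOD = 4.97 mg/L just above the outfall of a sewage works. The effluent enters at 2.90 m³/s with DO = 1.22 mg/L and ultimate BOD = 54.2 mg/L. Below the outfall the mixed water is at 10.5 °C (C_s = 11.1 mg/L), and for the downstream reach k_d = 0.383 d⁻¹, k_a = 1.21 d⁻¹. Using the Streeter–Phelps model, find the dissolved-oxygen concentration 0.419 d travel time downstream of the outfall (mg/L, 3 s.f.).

DO ≈ 7.34 mg/L

Mixed DO = (14.5×8.62 + 2.90×1.22)/(14.5+2.90) = 128.5/17.40 = 7.387 mg/L.
Mixed L₀ = (14.5×4.97 + 2.90×54.2)/(17.40) = 229.2/17.40 = 13.18 mg/L.
Initial deficit D₀ = C_s − DO₀ = 11.1 − 7.387 = 3.713 mg/L.
D(0.419) = [0.383×13.18/(1.21−0.383)](e^(−0.383×0.419) − e^(−1.21×0.419)) + 3.713 e^(−1.21×0.419)
= 6.102 × (0.8517 − 0.6023) + 3.713 × 0.6023 = 3.758 mg/L.
DO = 11.1 − 3.758 = 7.342 mg/L.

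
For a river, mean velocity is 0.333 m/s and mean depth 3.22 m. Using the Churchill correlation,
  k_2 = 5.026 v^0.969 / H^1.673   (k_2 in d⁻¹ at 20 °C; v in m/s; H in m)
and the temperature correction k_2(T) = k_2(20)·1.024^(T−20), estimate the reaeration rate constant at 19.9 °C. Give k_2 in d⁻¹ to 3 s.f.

k_2(20) = 5.026 × 0.333^0.969 / 3.22^1.673 = 5.026 × 0.3445 / 7.074 = 0.2448 d⁻¹.
k_2(19.9) = 0.2448 × 1.024^(19.9−20) = 0.2448 × 0.9976 = 0.2442 d⁻¹.

k_2 ≈ 0.244 d⁻¹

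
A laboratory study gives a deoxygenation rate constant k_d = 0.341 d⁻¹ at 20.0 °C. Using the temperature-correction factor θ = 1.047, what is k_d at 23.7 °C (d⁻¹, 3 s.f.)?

k_d(T₂) = k_d(T₁) · θ^(T₂−T₁) = 0.341 × 1.047^(23.7−20.0)
= 0.341 × 1.047^3.70 = 0.341 × 1.185 = 0.4042 d⁻¹.

k_d ≈ 0.404 d⁻¹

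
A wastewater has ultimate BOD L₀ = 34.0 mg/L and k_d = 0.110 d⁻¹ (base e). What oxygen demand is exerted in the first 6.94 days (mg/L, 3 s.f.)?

y ≈ 18.2 mg/L

y_t = L₀(1 − e^(−k_d t)) = 34.0 × (1 − e^(−0.110×6.94))
= 34.0 × (1 − 0.4661) = 34.0 × 0.5339 = 18.15 mg/L.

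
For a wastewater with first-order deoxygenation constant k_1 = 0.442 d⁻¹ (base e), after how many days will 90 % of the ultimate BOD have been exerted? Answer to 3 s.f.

y/L₀ = 1 − e^(−k_1 t) = 0.90 ⇒ e^(−k_1 t) = 0.100
t = −ln(0.100) / 0.442 = 2.303 / 0.442 = 5.209 d.

t ≈ 5.21 d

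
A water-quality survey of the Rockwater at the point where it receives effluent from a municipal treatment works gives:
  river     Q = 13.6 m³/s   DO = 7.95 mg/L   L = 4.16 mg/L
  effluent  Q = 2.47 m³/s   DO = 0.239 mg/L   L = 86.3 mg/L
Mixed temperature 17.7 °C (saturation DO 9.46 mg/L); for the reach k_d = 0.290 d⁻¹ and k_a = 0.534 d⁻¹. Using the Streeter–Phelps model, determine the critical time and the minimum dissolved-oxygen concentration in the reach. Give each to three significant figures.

t_c ≈ 1.91 d; minimum DO ≈ 4.22 mg/L

Mixed DO = (13.6×7.95 + 2.47×0.239)/(13.6+2.47) = 108.7/16.07 = 6.765 mg/L.
Mixed L₀ = (13.6×4.16 + 2.47×86.3)/(16.07) = 269.7/16.07 = 16.79 mg/L.
Initial deficit D₀ = C_s − DO₀ = 9.46 − 6.765 = 2.695 mg/L.
t_c = (1/0.2440) ln[(0.534/0.290)(1 − 2.695×0.2440/(0.290×16.79))] = 4.098 × ln(1.593) = 1.907 d.
D_c = (0.290/0.534) × 16.79 × e^(−0.290×1.907) = 0.5431 × 16.79 × 0.5752 = 5.243 mg/L.
Minimum DO = 9.46 − 5.243 = 4.217 mg/L.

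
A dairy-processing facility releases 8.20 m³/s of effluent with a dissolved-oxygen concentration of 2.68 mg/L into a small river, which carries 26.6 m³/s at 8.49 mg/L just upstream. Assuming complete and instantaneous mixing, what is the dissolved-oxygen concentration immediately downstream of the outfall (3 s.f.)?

7.12 mg/L

Flow-weighted mixing: C = (Q_r C_r + Q_w C_w)/(Q_r + Q_w)
= (26.6×8.49 + 8.20×2.68)/(26.6 + 8.20) = 247.8/34.80 = 7.121 mg/L.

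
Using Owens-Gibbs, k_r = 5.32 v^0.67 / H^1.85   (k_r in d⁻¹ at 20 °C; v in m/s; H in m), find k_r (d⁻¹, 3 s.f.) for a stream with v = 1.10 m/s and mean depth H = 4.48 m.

k_r = 5.32 × 1.10^0.67 / 4.48^1.85 = 5.32 × 1.066 / 16.03 = 0.3538 d⁻¹.

k_r ≈ 0.354 d⁻¹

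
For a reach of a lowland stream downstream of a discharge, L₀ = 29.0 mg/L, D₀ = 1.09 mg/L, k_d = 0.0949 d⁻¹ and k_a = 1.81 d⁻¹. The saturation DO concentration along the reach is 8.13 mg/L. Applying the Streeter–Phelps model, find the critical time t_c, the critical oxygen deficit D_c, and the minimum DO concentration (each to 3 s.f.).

t_c ≈ 1.06 d; D_c ≈ 1.38 mg/L; min DO ≈ 6.75 mg/L

With k_a/k_d = 19.07 and 1 − D₀(k_a−k_d)/(k_d L₀) = 0.3207,
t_c = ln(19.07 × 0.3207) / (1.81 − 0.0949) = ln(6.117) / 1.715 = 1.811/1.715 = 1.056 d.
D_c = (k_d/k_a) L₀ e^(−k_d t_c) = (0.0949/1.81) × 29.0 × e^(−0.0949×1.056) = 0.05243 × 29.0 × 0.9046 = 1.376 mg/L.
Minimum DO = C_s − D_c = 8.13 − 1.376 = 6.754 mg/L.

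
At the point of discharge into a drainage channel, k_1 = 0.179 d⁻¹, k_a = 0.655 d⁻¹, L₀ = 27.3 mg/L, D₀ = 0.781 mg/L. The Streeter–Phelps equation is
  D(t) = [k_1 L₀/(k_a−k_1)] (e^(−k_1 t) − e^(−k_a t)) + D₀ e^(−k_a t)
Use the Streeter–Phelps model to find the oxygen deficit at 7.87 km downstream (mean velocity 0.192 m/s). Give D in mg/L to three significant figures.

Travel time t = x/v = 7.87 km / (0.192 m/s) = 7870 m / 0.192 m/s = 40990 s = 0.4744 d.
k_1 L₀/(k_a−k_1) = 0.179×27.3/(0.655−0.179) = 4.887/0.4760 = 10.27 mg/L.
e^(−k_1 t) = e^(−0.179×0.4744) = 0.9186; e^(−k_a t) = e^(−0.655×0.4744) = 0.7329.
D = 10.27 × (0.9186 − 0.7329) + 0.781 × 0.7329 = 1.906 + 0.5724 = 2.479 mg/L.

D ≈ 2.48 mg/L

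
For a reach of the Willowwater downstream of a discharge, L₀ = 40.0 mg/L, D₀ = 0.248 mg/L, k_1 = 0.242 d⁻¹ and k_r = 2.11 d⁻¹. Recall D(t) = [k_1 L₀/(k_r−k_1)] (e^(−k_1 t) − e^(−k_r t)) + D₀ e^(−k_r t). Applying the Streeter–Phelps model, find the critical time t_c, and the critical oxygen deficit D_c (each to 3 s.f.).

With k_r/k_1 = 8.719 and 1 − D₀(k_r−k_1)/(k_1 L₀) = 0.9521,
t_c = ln(8.719 × 0.9521) / (2.11 − 0.242) = ln(8.302) / 1.868 = 2.116/1.868 = 1.133 d.
D_c = (k_1/k_r) L₀ e^(−k_1 t_c) = (0.242/2.11) × 40.0 × e^(−0.242×1.133) = 0.1147 × 40.0 × 0.7602 = 3.488 mg/L.

t_c ≈ 1.13 d; D_c ≈ 3.49 mg/L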